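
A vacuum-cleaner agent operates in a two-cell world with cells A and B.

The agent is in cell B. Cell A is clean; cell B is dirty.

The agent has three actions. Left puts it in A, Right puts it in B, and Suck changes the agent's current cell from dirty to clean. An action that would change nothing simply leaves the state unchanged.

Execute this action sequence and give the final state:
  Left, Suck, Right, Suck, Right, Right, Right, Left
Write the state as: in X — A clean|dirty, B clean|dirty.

t=1 Left ⇒ in A — A clean, B dirty
t=2 Suck ⇒ in A — A clean, B dirty
t=3 Right ⇒ in B — A clean, B dirty
t=4 Suck ⇒ in B — A clean, B clean
t=5 Right ⇒ in B — A clean, B clean
t=6 Right ⇒ in B — A clean, B clean
t=7 Right ⇒ in B — A clean, B clean
t=8 Left ⇒ in A — A clean, B clean

in A — A clean, B clean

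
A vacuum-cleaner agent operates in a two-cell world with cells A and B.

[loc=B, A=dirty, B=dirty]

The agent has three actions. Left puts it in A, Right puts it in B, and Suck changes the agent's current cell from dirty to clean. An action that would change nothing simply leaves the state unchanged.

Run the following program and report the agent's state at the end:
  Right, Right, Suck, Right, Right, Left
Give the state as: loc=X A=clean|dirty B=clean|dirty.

1. Right → loc=B A=dirty B=dirty
2. Right → loc=B A=dirty B=dirty
3. Suck → loc=B A=dirty B=clean
4. Right → loc=B A=dirty B=clean
5. Right → loc=B A=dirty B=clean
6. Left → loc=A A=dirty B=clean

loc=A A=dirty B=clean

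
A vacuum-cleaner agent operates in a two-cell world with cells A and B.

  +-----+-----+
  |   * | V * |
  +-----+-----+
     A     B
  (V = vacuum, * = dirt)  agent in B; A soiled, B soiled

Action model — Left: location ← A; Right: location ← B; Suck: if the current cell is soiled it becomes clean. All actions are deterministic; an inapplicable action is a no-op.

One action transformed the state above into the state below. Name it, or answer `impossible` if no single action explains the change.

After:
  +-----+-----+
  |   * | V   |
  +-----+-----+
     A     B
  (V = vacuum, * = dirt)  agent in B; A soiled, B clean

try  Left: loc=A A=soiled B=soiled
try Right: loc=B A=soiled B=soiled
try  Suck: loc=B A=soiled B=clean  ← match

Suck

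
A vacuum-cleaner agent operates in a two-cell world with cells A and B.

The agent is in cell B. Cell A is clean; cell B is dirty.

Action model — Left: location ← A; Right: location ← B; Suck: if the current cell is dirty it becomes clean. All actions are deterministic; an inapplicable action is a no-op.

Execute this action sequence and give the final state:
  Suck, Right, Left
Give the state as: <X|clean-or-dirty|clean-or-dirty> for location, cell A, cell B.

<A|clean|clean>

[1] after Suck: <B|clean|clean>
[2] after Right: <B|clean|clean>
[3] after Left: <A|clean|clean>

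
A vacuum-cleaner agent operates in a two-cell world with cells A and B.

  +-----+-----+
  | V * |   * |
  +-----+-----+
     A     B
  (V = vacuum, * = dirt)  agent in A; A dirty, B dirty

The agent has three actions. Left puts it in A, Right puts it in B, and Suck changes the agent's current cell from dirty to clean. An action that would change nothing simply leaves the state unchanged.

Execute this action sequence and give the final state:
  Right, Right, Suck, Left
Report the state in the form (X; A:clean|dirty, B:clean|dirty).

[1] after Right: (B; A:dirty, B:dirty)
[2] after Right: (B; A:dirty, B:dirty)
[3] after Suck: (B; A:dirty, B:clean)
[4] after Left: (A; A:dirty, B:clean)

(A; A:dirty, B:clean)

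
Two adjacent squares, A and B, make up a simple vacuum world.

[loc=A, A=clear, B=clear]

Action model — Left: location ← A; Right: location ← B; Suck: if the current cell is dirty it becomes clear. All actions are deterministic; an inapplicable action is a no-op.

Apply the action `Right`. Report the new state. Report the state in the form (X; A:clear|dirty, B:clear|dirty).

start: (A; A:clear, B:clear)
t=1 Right ⇒ (B; A:clear, B:clear)

(B; A:clear, B:clear)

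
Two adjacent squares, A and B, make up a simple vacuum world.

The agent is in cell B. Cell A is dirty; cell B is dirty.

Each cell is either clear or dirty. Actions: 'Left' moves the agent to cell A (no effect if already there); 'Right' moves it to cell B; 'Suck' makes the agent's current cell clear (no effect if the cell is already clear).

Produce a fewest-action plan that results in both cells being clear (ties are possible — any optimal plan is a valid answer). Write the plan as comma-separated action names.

step 1/3 (Suck): in B — A dirty, B clear
step 2/3 (Left): in A — A dirty, B clear
step 3/3 (Suck): in A — A clear, B clear
min 3: Suck B + move + Suck A

Suck, Left, Suck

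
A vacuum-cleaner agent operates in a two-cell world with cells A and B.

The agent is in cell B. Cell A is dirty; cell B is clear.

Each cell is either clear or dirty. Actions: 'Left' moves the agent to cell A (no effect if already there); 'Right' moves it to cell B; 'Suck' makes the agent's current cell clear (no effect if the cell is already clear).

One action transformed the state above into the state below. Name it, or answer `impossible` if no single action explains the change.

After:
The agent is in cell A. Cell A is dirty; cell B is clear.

try  Left: <A|dirty|clear>  ← match
try Right: <B|dirty|clear>
try  Suck: <B|dirty|clear>

Left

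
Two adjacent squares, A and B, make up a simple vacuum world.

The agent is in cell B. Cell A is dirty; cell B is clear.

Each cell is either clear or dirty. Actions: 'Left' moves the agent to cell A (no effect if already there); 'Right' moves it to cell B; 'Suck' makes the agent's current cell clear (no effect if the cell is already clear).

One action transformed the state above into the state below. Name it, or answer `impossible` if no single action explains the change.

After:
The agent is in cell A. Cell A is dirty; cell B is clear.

Left

try  Left: loc=A A=dirty B=clear  ← match
try Right: loc=B A=dirty B=clear
try  Suck: loc=B A=dirty B=clear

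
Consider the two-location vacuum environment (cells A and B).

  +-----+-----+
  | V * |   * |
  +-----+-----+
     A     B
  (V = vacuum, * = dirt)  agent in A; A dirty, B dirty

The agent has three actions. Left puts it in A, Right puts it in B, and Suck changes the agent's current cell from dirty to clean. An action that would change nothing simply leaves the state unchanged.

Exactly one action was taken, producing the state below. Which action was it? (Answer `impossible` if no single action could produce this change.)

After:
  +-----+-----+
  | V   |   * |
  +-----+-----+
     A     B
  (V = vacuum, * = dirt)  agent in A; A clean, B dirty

try  Left: <A|dirty|dirty>
try Right: <B|dirty|dirty>
try  Suck: <A|clean|dirty>  ← match

Suck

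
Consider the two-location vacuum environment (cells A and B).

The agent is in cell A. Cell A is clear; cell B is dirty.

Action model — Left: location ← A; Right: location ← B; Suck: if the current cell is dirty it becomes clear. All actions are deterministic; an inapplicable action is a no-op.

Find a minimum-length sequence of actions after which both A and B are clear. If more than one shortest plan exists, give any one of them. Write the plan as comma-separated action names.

Right (#1): loc=B A=clear B=dirty
Suck (#2): loc=B A=clear B=clear
min 2: go B then Suck

Right, Suck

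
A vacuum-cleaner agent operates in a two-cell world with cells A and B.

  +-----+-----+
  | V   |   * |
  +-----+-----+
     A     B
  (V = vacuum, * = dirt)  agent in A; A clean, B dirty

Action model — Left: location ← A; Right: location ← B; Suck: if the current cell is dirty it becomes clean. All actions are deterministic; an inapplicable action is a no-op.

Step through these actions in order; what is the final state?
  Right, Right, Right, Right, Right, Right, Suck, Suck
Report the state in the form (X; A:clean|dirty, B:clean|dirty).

(B; A:clean, B:clean)

t=1 Right ⇒ (B; A:clean, B:dirty)
t=2 Right ⇒ (B; A:clean, B:dirty)
t=3 Right ⇒ (B; A:clean, B:dirty)
t=4 Right ⇒ (B; A:clean, B:dirty)
t=5 Right ⇒ (B; A:clean, B:dirty)
t=6 Right ⇒ (B; A:clean, B:dirty)
t=7 Suck ⇒ (B; A:clean, B:clean)
t=8 Suck ⇒ (B; A:clean, B:clean)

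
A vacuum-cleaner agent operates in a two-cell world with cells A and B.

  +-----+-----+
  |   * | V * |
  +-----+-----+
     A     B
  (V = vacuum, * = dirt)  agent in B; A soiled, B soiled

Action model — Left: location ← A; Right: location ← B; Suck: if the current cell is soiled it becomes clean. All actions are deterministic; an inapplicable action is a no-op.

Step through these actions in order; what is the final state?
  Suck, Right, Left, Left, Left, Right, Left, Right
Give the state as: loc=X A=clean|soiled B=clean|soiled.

loc=B A=soiled B=clean

step 1/8 (Suck): loc=B A=soiled B=clean
step 2/8 (Right): loc=B A=soiled B=clean
step 3/8 (Left): loc=A A=soiled B=clean
step 4/8 (Left): loc=A A=soiled B=clean
step 5/8 (Left): loc=A A=soiled B=clean
step 6/8 (Right): loc=B A=soiled B=clean
step 7/8 (Left): loc=A A=soiled B=clean
step 8/8 (Right): loc=B A=soiled B=clean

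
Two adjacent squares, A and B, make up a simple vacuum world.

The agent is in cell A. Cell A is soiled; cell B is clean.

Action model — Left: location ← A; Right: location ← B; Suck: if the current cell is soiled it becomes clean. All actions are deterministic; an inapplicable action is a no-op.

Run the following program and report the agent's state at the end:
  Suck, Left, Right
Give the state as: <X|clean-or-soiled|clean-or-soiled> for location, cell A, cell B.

<B|clean|clean>

t=1 Suck ⇒ <A|clean|clean>
t=2 Left ⇒ <A|clean|clean>
t=3 Right ⇒ <B|clean|clean>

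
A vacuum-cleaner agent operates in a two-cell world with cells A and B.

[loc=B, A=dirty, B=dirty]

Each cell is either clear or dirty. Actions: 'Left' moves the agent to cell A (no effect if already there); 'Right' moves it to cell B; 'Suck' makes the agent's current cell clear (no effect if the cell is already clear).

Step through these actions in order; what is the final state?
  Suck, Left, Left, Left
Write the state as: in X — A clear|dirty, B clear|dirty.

in A — A dirty, B clear

t=1 Suck ⇒ in B — A dirty, B clear
t=2 Left ⇒ in A — A dirty, B clear
t=3 Left ⇒ in A — A dirty, B clear
t=4 Left ⇒ in A — A dirty, B clear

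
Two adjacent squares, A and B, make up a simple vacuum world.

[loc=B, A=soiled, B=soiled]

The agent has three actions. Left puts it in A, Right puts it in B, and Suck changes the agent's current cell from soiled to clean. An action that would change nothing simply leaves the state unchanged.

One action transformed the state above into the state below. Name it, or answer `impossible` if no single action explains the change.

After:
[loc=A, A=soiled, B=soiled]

try  Left: in A — A soiled, B soiled  ← match
try Right: in B — A soiled, B soiled
try  Suck: in B — A soiled, B clean

Left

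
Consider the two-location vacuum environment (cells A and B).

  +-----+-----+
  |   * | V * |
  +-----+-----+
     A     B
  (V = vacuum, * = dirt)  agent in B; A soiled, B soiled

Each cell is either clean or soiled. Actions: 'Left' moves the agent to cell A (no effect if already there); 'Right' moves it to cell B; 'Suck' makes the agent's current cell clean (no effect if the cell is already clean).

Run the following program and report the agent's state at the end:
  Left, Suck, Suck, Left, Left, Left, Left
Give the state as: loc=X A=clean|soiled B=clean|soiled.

loc=A A=clean B=soiled

[1] after Left: loc=A A=soiled B=soiled
[2] after Suck: loc=A A=clean B=soiled
[3] after Suck: loc=A A=clean B=soiled
[4] after Left: loc=A A=clean B=soiled
[5] after Left: loc=A A=clean B=soiled
[6] after Left: loc=A A=clean B=soiled
[7] after Left: loc=A A=clean B=soiled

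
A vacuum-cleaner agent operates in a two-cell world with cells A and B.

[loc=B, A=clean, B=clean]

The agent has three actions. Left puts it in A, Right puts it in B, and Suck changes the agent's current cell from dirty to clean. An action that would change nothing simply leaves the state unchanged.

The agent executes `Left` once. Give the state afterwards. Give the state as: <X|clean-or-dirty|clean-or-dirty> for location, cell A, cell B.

<A|clean|clean>

start: <B|clean|clean>
Left (#1): <A|clean|clean>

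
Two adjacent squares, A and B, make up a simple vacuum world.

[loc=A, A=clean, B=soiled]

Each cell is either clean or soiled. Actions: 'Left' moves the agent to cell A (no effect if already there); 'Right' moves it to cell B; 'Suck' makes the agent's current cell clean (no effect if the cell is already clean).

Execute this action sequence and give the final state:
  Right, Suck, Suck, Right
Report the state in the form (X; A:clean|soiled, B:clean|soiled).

(B; A:clean, B:clean)

Right (#1): (B; A:clean, B:soiled)
Suck (#2): (B; A:clean, B:clean)
Suck (#3): (B; A:clean, B:clean)
Right (#4): (B; A:clean, B:clean)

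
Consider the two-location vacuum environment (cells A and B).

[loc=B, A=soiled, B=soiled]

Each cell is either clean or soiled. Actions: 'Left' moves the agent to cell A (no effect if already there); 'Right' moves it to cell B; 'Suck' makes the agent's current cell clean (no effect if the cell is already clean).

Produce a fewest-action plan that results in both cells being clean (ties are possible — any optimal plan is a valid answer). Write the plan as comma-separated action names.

Suck, Left, Suck

step 1/3 (Suck): (B; A:soiled, B:clean)
step 2/3 (Left): (A; A:soiled, B:clean)
step 3/3 (Suck): (A; A:clean, B:clean)
min 3: Suck B + move + Suck A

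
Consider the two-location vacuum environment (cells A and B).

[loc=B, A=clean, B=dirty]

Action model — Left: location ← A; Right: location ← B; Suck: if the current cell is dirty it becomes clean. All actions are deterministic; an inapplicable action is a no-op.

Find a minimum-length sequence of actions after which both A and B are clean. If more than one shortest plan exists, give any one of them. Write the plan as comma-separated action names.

Suck

[1] after Suck: <B|clean|clean>
min 1: B is dirty, one Suck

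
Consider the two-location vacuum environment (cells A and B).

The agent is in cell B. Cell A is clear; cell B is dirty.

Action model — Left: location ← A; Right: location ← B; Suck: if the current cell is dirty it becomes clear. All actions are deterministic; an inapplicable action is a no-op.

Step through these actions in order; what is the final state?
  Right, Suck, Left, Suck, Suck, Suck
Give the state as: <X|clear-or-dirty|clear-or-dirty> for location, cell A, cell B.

<A|clear|clear>

Right (#1): <B|clear|dirty>
Suck (#2): <B|clear|clear>
Left (#3): <A|clear|clear>
Suck (#4): <A|clear|clear>
Suck (#5): <A|clear|clear>
Suck (#6): <A|clear|clear>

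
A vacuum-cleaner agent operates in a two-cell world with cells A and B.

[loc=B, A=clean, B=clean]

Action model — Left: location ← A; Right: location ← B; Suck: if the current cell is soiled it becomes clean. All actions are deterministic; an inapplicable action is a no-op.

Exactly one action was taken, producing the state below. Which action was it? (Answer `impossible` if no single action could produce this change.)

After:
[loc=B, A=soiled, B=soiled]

try  Left: <A|clean|clean>
try Right: <B|clean|clean>
try  Suck: <B|clean|clean>
no single action produces the after-state

impossible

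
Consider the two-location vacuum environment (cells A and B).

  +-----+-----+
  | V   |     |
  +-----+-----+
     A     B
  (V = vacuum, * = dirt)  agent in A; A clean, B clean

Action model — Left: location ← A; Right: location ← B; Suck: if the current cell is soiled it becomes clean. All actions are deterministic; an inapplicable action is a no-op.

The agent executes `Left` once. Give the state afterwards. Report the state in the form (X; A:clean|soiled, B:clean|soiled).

(A; A:clean, B:clean)

start: (A; A:clean, B:clean)
1. Left → (A; A:clean, B:clean)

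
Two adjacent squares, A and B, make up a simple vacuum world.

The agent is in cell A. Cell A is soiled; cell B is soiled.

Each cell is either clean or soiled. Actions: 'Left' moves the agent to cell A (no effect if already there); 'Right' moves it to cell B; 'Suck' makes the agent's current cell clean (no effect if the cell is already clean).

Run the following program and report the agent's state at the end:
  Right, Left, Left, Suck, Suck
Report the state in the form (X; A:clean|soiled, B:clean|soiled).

t=1 Right ⇒ (B; A:soiled, B:soiled)
t=2 Left ⇒ (A; A:soiled, B:soiled)
t=3 Left ⇒ (A; A:soiled, B:soiled)
t=4 Suck ⇒ (A; A:clean, B:soiled)
t=5 Suck ⇒ (A; A:clean, B:soiled)

(A; A:clean, B:soiled)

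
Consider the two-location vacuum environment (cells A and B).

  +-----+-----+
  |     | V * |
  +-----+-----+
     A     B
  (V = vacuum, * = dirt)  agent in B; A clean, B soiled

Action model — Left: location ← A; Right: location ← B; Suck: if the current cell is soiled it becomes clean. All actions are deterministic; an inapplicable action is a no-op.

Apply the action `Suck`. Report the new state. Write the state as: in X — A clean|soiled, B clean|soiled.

in B — A clean, B clean

start: in B — A clean, B soiled
step 1/1 (Suck): in B — A clean, B clean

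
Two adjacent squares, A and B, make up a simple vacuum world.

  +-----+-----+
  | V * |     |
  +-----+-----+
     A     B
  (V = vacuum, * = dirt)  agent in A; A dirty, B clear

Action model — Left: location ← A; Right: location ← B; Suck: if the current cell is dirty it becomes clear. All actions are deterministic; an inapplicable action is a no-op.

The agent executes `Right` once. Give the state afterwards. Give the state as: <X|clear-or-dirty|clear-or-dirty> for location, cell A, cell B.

start: <A|dirty|clear>
1. Right → <B|dirty|clear>

<B|dirty|clear>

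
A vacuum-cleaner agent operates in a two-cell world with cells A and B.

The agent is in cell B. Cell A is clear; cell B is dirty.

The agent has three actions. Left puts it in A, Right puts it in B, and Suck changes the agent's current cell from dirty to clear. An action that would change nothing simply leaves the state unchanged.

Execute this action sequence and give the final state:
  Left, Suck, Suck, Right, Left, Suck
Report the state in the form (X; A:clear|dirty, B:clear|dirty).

1) do Left; now (A; A:clear, B:dirty)
2) do Suck; now (A; A:clear, B:dirty)
3) do Suck; now (A; A:clear, B:dirty)
4) do Right; now (B; A:clear, B:dirty)
5) do Left; now (A; A:clear, B:dirty)
6) do Suck; now (A; A:clear, B:dirty)

(A; A:clear, B:dirty)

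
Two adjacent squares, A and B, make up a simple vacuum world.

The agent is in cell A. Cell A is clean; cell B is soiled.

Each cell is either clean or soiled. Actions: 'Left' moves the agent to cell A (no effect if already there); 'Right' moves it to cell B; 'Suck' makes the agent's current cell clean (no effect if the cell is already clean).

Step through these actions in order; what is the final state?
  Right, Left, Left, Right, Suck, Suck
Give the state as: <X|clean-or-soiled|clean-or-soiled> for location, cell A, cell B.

1. Right → <B|clean|soiled>
2. Left → <A|clean|soiled>
3. Left → <A|clean|soiled>
4. Right → <B|clean|soiled>
5. Suck → <B|clean|clean>
6. Suck → <B|clean|clean>

<B|clean|clean>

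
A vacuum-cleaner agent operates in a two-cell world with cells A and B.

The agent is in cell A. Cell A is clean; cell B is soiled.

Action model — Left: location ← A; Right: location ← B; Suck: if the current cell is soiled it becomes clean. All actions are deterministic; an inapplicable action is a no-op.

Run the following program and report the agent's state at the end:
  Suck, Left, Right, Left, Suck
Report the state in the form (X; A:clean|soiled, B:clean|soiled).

t=1 Suck ⇒ (A; A:clean, B:soiled)
t=2 Left ⇒ (A; A:clean, B:soiled)
t=3 Right ⇒ (B; A:clean, B:soiled)
t=4 Left ⇒ (A; A:clean, B:soiled)
t=5 Suck ⇒ (A; A:clean, B:soiled)

(A; A:clean, B:soiled)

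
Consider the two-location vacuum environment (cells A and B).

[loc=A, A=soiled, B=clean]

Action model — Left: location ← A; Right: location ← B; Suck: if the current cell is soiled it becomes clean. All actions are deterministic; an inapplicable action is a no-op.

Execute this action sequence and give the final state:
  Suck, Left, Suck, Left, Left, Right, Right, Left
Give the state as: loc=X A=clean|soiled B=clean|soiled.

loc=A A=clean B=clean

1) do Suck; now loc=A A=clean B=clean
2) do Left; now loc=A A=clean B=clean
3) do Suck; now loc=A A=clean B=clean
4) do Left; now loc=A A=clean B=clean
5) do Left; now loc=A A=clean B=clean
6) do Right; now loc=B A=clean B=clean
7) do Right; now loc=B A=clean B=clean
8) do Left; now loc=A A=clean B=clean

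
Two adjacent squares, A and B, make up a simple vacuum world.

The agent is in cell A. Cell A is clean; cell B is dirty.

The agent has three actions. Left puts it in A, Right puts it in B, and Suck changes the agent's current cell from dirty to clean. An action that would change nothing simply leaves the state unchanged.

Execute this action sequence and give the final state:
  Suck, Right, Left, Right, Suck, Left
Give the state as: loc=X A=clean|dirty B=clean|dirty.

step 1/6 (Suck): loc=A A=clean B=dirty
step 2/6 (Right): loc=B A=clean B=dirty
step 3/6 (Left): loc=A A=clean B=dirty
step 4/6 (Right): loc=B A=clean B=dirty
step 5/6 (Suck): loc=B A=clean B=clean
step 6/6 (Left): loc=A A=clean B=clean

loc=A A=clean B=clean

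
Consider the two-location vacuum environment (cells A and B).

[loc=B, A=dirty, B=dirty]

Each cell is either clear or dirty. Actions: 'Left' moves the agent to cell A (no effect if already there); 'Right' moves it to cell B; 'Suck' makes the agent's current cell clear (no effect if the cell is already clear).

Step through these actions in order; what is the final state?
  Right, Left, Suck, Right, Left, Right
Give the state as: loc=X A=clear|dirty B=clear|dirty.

loc=B A=clear B=dirty

Right (#1): loc=B A=dirty B=dirty
Left (#2): loc=A A=dirty B=dirty
Suck (#3): loc=A A=clear B=dirty
Right (#4): loc=B A=clear B=dirty
Left (#5): loc=A A=clear B=dirty
Right (#6): loc=B A=clear B=dirty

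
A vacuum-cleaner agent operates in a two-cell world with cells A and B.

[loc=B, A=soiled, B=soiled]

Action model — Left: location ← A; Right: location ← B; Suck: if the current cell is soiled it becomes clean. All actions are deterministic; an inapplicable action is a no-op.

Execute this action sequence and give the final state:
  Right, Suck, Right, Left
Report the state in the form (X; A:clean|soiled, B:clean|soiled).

Right (#1): (B; A:soiled, B:soiled)
Suck (#2): (B; A:soiled, B:clean)
Right (#3): (B; A:soiled, B:clean)
Left (#4): (A; A:soiled, B:clean)

(A; A:soiled, B:clean)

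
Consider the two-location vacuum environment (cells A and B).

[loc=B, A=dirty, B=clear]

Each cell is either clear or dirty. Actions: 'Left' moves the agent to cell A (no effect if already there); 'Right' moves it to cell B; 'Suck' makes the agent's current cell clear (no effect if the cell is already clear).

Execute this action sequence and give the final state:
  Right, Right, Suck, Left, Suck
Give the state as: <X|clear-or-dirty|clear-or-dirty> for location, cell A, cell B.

<A|clear|clear>

[1] after Right: <B|dirty|clear>
[2] after Right: <B|dirty|clear>
[3] after Suck: <B|dirty|clear>
[4] after Left: <A|dirty|clear>
[5] after Suck: <A|clear|clear>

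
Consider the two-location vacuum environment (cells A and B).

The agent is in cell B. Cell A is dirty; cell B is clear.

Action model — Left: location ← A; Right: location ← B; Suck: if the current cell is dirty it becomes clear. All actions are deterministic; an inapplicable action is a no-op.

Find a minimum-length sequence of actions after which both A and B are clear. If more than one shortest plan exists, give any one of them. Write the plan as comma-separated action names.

Left (#1): in A — A dirty, B clear
Suck (#2): in A — A clear, B clear
min 2: go A then Suck

Left, Suck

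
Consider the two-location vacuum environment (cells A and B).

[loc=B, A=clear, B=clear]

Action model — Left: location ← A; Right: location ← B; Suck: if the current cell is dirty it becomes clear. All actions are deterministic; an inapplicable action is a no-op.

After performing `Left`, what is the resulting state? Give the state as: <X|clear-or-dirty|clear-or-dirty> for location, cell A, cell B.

start: <B|clear|clear>
[1] after Left: <A|clear|clear>

<A|clear|clear>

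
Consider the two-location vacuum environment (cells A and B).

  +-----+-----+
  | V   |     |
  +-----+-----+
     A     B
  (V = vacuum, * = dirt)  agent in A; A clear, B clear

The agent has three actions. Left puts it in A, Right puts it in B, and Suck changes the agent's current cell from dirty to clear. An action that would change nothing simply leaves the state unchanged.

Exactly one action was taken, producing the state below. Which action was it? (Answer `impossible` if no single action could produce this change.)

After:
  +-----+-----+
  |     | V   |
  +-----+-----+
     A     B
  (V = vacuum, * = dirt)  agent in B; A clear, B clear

try  Left: (A; A:clear, B:clear)
try Right: (B; A:clear, B:clear)  ← match
try  Suck: (A; A:clear, B:clear)

Right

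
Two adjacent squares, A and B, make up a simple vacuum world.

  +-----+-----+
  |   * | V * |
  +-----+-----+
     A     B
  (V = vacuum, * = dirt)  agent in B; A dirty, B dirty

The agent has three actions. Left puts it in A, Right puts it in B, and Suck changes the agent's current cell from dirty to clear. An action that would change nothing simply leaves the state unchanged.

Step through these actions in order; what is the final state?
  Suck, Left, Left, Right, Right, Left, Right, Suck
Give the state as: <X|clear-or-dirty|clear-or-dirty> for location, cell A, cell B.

<B|dirty|clear>

t=1 Suck ⇒ <B|dirty|clear>
t=2 Left ⇒ <A|dirty|clear>
t=3 Left ⇒ <A|dirty|clear>
t=4 Right ⇒ <B|dirty|clear>
t=5 Right ⇒ <B|dirty|clear>
t=6 Left ⇒ <A|dirty|clear>
t=7 Right ⇒ <B|dirty|clear>
t=8 Suck ⇒ <B|dirty|clear>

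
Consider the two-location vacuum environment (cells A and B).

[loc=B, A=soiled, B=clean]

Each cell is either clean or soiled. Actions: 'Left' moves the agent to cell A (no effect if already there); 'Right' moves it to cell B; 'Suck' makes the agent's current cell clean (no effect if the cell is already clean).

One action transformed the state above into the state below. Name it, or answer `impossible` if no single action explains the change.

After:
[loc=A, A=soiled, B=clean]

try  Left: (A; A:soiled, B:clean)  ← match
try Right: (B; A:soiled, B:clean)
try  Suck: (B; A:soiled, B:clean)

Left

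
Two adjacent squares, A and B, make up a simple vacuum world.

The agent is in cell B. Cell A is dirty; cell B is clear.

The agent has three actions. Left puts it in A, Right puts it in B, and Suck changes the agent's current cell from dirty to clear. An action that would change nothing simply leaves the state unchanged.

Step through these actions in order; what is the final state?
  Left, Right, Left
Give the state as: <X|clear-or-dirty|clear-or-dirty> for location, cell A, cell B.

1) do Left; now <A|dirty|clear>
2) do Right; now <B|dirty|clear>
3) do Left; now <A|dirty|clear>

<A|dirty|clear>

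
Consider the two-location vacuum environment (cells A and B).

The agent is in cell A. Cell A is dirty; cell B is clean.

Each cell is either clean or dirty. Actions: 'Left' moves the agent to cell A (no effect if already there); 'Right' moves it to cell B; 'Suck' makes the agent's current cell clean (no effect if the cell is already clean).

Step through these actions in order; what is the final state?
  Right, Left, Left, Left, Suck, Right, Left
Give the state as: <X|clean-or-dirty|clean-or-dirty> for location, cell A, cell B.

<A|clean|clean>

t=1 Right ⇒ <B|dirty|clean>
t=2 Left ⇒ <A|dirty|clean>
t=3 Left ⇒ <A|dirty|clean>
t=4 Left ⇒ <A|dirty|clean>
t=5 Suck ⇒ <A|clean|clean>
t=6 Right ⇒ <B|clean|clean>
t=7 Left ⇒ <A|clean|clean>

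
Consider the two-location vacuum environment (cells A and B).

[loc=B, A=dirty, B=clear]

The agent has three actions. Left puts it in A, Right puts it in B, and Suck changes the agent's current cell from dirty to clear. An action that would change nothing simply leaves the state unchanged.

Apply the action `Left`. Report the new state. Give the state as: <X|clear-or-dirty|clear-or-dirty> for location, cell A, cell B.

<A|dirty|clear>

start: <B|dirty|clear>
Left (#1): <A|dirty|clear>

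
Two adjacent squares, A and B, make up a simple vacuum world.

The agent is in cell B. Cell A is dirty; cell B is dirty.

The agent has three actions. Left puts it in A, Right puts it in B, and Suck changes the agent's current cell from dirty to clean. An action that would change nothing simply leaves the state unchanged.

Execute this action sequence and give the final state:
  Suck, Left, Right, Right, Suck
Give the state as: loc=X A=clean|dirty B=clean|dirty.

t=1 Suck ⇒ loc=B A=dirty B=clean
t=2 Left ⇒ loc=A A=dirty B=clean
t=3 Right ⇒ loc=B A=dirty B=clean
t=4 Right ⇒ loc=B A=dirty B=clean
t=5 Suck ⇒ loc=B A=dirty B=clean

loc=B A=dirty B=clean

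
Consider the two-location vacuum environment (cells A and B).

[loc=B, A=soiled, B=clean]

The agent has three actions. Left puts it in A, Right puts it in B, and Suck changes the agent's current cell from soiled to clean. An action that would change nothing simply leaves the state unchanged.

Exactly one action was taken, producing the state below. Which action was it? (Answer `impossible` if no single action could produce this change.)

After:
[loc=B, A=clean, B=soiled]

try  Left: (A; A:soiled, B:clean)
try Right: (B; A:soiled, B:clean)
try  Suck: (B; A:soiled, B:clean)
no single action produces the after-state

impossible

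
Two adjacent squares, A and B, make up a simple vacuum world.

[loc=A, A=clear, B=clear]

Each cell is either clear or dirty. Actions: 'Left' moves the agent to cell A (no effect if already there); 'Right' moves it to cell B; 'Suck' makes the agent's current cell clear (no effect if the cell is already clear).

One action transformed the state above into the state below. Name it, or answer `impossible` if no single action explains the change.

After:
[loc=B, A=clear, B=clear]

Right

try  Left: in A — A clear, B clear
try Right: in B — A clear, B clear  ← match
try  Suck: in A — A clear, B clear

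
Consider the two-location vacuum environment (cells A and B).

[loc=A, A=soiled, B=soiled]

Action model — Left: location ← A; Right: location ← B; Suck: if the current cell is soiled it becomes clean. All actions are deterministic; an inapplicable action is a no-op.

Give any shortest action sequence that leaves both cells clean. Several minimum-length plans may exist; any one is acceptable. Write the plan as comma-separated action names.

[1] after Suck: <A|clean|soiled>
[2] after Right: <B|clean|soiled>
[3] after Suck: <B|clean|clean>
min 3: Suck A + move + Suck B

Suck, Right, Suck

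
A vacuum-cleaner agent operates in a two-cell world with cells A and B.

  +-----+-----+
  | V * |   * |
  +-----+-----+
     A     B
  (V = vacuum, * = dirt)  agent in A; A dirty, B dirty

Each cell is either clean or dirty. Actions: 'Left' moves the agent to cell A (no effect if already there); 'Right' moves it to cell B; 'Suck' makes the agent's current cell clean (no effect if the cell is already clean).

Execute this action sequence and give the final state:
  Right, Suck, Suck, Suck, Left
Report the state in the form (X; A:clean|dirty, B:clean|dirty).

(A; A:dirty, B:clean)

Right (#1): (B; A:dirty, B:dirty)
Suck (#2): (B; A:dirty, B:clean)
Suck (#3): (B; A:dirty, B:clean)
Suck (#4): (B; A:dirty, B:clean)
Left (#5): (A; A:dirty, B:clean)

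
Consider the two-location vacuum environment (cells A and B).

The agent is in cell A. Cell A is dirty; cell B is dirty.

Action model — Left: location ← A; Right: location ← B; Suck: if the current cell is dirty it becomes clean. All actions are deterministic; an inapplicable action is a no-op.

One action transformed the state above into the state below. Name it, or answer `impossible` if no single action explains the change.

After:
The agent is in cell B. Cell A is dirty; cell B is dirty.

try  Left: <A|dirty|dirty>
try Right: <B|dirty|dirty>  ← match
try  Suck: <A|clean|dirty>

Right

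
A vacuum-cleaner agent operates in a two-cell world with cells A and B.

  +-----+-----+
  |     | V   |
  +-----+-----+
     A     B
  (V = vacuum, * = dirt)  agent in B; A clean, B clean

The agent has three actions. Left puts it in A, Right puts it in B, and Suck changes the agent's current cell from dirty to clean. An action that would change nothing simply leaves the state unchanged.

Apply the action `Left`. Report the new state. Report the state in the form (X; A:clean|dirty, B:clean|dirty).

(A; A:clean, B:clean)

start: (B; A:clean, B:clean)
[1] after Left: (A; A:clean, B:clean)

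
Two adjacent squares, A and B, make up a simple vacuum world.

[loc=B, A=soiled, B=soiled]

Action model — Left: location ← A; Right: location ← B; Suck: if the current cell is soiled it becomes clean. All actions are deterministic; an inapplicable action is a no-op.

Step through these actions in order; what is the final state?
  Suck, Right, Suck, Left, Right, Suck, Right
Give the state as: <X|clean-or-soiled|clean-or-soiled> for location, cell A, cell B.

<B|soiled|clean>

t=1 Suck ⇒ <B|soiled|clean>
t=2 Right ⇒ <B|soiled|clean>
t=3 Suck ⇒ <B|soiled|clean>
t=4 Left ⇒ <A|soiled|clean>
t=5 Right ⇒ <B|soiled|clean>
t=6 Suck ⇒ <B|soiled|clean>
t=7 Right ⇒ <B|soiled|clean>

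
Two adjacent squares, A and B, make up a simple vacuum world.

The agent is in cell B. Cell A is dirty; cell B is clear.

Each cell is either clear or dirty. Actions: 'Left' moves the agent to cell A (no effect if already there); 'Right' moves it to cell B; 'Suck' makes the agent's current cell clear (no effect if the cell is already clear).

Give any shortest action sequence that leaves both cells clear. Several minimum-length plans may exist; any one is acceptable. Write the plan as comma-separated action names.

Left, Suck

step 1/2 (Left): <A|dirty|clear>
step 2/2 (Suck): <A|clear|clear>
min 2: go A then Suck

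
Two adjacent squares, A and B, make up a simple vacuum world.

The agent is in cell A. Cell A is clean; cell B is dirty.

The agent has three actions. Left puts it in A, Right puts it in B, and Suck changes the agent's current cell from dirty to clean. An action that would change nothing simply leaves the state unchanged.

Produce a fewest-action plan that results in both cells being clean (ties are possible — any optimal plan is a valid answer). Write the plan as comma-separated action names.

step 1/2 (Right): (B; A:clean, B:dirty)
step 2/2 (Suck): (B; A:clean, B:clean)
min 2: go B then Suck

Right, Suck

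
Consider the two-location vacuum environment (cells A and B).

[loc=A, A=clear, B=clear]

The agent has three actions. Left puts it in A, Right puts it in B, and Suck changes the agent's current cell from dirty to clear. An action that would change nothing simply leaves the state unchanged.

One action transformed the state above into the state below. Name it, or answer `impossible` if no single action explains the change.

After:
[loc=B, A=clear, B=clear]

Right

try  Left: loc=A A=clear B=clear
try Right: loc=B A=clear B=clear  ← match
try  Suck: loc=A A=clear B=clear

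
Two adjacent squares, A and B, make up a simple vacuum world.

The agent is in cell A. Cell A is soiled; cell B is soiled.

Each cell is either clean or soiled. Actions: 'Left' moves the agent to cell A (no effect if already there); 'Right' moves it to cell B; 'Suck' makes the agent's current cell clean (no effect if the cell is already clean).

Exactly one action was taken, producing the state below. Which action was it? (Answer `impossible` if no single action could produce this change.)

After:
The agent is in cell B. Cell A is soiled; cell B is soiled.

try  Left: in A — A soiled, B soiled
try Right: in B — A soiled, B soiled  ← match
try  Suck: in A — A clean, B soiled

Right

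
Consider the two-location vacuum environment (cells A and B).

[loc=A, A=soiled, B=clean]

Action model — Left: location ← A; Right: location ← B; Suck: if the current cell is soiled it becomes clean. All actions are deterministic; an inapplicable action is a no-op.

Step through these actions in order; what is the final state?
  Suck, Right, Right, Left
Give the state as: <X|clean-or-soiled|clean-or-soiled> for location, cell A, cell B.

<A|clean|clean>

[1] after Suck: <A|clean|clean>
[2] after Right: <B|clean|clean>
[3] after Right: <B|clean|clean>
[4] after Left: <A|clean|clean>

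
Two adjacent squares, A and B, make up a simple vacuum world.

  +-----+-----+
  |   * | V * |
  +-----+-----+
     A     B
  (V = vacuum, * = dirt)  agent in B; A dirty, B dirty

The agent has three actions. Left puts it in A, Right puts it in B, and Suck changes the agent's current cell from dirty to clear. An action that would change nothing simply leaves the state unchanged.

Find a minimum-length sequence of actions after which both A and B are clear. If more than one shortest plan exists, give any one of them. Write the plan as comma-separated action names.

1) do Suck; now in B — A dirty, B clear
2) do Left; now in A — A dirty, B clear
3) do Suck; now in A — A clear, B clear
min 3: Suck B + move + Suck A

Suck, Left, Suck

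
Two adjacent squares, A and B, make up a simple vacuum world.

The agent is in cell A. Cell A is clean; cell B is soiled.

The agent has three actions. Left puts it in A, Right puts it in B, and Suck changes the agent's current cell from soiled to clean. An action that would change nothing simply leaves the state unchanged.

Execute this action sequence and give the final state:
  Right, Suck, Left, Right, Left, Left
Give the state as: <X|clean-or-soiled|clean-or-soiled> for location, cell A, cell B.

1) do Right; now <B|clean|soiled>
2) do Suck; now <B|clean|clean>
3) do Left; now <A|clean|clean>
4) do Right; now <B|clean|clean>
5) do Left; now <A|clean|clean>
6) do Left; now <A|clean|clean>

<A|clean|clean>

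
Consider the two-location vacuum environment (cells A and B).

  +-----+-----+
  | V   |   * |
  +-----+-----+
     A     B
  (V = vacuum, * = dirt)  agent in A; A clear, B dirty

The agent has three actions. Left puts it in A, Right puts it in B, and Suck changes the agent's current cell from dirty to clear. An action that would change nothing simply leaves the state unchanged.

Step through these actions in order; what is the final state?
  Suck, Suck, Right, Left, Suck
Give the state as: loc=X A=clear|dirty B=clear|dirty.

loc=A A=clear B=dirty

[1] after Suck: loc=A A=clear B=dirty
[2] after Suck: loc=A A=clear B=dirty
[3] after Right: loc=B A=clear B=dirty
[4] after Left: loc=A A=clear B=dirty
[5] after Suck: loc=A A=clear B=dirty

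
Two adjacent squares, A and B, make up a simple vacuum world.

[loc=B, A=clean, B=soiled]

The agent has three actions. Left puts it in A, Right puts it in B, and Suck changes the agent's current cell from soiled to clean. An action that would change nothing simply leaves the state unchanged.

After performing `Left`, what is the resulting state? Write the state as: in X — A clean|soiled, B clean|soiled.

in A — A clean, B soiled

start: in B — A clean, B soiled
[1] after Left: in A — A clean, B soiled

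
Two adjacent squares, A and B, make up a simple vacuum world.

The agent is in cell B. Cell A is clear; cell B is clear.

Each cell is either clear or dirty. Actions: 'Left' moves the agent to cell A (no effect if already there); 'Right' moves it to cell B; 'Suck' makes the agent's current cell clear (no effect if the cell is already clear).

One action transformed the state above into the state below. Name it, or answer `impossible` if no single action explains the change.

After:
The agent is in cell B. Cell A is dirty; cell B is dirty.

impossible

try  Left: <A|clear|clear>
try Right: <B|clear|clear>
try  Suck: <B|clear|clear>
no single action produces the after-state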